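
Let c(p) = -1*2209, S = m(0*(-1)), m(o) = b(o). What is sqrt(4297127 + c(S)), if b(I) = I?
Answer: sqrt(4294918) ≈ 2072.4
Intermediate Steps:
m(o) = o
S = 0 (S = 0*(-1) = 0)
c(p) = -2209
sqrt(4297127 + c(S)) = sqrt(4297127 - 2209) = sqrt(4294918)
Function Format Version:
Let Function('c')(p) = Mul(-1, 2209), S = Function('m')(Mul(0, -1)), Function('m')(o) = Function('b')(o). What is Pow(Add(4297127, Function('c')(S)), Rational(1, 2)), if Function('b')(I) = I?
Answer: Pow(4294918, Rational(1, 2)) ≈ 2072.4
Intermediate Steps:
Function('m')(o) = o
S = 0 (S = Mul(0, -1) = 0)
Function('c')(p) = -2209
Pow(Add(4297127, Function('c')(S)), Rational(1, 2)) = Pow(Add(4297127, -2209), Rational(1, 2)) = Pow(4294918, Rational(1, 2))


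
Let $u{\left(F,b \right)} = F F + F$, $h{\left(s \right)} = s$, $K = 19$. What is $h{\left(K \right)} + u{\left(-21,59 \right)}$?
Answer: $439$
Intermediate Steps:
$u{\left(F,b \right)} = F + F^{2}$ ($u{\left(F,b \right)} = F^{2} + F = F + F^{2}$)
$h{\left(K \right)} + u{\left(-21,59 \right)} = 19 - 21 \left(1 - 21\right) = 19 - -420 = 19 + 420 = 439$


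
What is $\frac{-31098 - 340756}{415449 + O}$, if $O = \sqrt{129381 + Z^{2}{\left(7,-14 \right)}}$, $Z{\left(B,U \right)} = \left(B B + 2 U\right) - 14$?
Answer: $- \frac{154486372446}{172597742171} + \frac{15989722 \sqrt{70}}{172597742171} \approx -0.89429$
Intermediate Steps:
$Z{\left(B,U \right)} = -14 + B^{2} + 2 U$ ($Z{\left(B,U \right)} = \left(B^{2} + 2 U\right) - 14 = -14 + B^{2} + 2 U$)
$O = 43 \sqrt{70}$ ($O = \sqrt{129381 + \left(-14 + 7^{2} + 2 \left(-14\right)\right)^{2}} = \sqrt{129381 + \left(-14 + 49 - 28\right)^{2}} = \sqrt{129381 + 7^{2}} = \sqrt{129381 + 49} = \sqrt{129430} = 43 \sqrt{70} \approx 359.76$)
$\frac{-31098 - 340756}{415449 + O} = \frac{-31098 - 340756}{415449 + 43 \sqrt{70}} = - \frac{371854}{415449 + 43 \sqrt{70}}$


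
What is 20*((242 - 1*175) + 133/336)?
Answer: 16175/12 ≈ 1347.9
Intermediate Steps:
20*((242 - 1*175) + 133/336) = 20*((242 - 175) + 133*(1/336)) = 20*(67 + 19/48) = 20*(3235/48) = 16175/12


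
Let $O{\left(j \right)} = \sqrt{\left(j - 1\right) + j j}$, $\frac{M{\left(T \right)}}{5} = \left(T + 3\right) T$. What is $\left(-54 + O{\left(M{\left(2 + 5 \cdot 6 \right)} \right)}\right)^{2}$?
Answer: $\left(54 - \sqrt{31365599}\right)^{2} \approx 3.0764 \cdot 10^{7}$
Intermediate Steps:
$M{\left(T \right)} = 5 T \left(3 + T\right)$ ($M{\left(T \right)} = 5 \left(T + 3\right) T = 5 \left(3 + T\right) T = 5 T \left(3 + T\right)$)
$O{\left(j \right)} = \sqrt{-1 + j + j^{2}}$ ($O{\left(j \right)} = \sqrt{\left(-1 + j\right) + j^{2}} = \sqrt{-1 + j + j^{2}}$)
$\left(-54 + O{\left(M{\left(2 + 5 \cdot 6 \right)} \right)}\right)^{2} = \left(-54 + \sqrt{-1 + 5 \left(2 + 5 \cdot 6\right) \left(3 + \left(2 + 5 \cdot 6\right)\right) + \left(5 \left(2 + 5 \cdot 6\right) \left(3 + \left(2 + 5 \cdot 6\right)\right)\right)^{2}}\right)^{2} = \left(-54 + \sqrt{-1 + 5 \left(2 + 30\right) \left(3 + \left(2 + 30\right)\right) + \left(5 \left(2 + 30\right) \left(3 + \left(2 + 30\right)\right)\right)^{2}}\right)^{2} = \left(-54 + \sqrt{-1 + 5 \cdot 32 \left(3 + 32\right) + \left(5 \cdot 32 \left(3 + 32\right)\right)^{2}}\right)^{2} = \left(-54 + \sqrt{-1 + 5 \cdot 32 \cdot 35 + \left(5 \cdot 32 \cdot 35\right)^{2}}\right)^{2} = \left(-54 + \sqrt{-1 + 5600 + 5600^{2}}\right)^{2} = \left(-54 + \sqrt{-1 + 5600 + 31360000}\right)^{2} = \left(-54 + \sqrt{31365599}\right)^{2}$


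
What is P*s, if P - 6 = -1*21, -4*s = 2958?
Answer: 22185/2 ≈ 11093.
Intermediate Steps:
s = -1479/2 (s = -1/4*2958 = -1479/2 ≈ -739.50)
P = -15 (P = 6 - 1*21 = 6 - 21 = -15)
P*s = -15*(-1479/2) = 22185/2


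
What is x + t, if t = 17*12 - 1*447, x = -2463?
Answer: -2706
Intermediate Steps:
t = -243 (t = 204 - 447 = -243)
x + t = -2463 - 243 = -2706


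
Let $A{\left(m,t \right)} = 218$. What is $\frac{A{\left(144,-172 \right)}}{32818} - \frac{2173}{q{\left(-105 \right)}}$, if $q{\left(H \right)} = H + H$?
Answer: $\frac{35679647}{3445890} \approx 10.354$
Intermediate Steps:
$q{\left(H \right)} = 2 H$
$\frac{A{\left(144,-172 \right)}}{32818} - \frac{2173}{q{\left(-105 \right)}} = \frac{218}{32818} - \frac{2173}{2 \left(-105\right)} = 218 \cdot \frac{1}{32818} - \frac{2173}{-210} = \frac{109}{16409} - - \frac{2173}{210} = \frac{109}{16409} + \frac{2173}{210} = \frac{35679647}{3445890}$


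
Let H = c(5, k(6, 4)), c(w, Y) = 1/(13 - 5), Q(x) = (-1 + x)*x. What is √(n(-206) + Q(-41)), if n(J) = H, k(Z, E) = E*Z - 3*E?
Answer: √27554/4 ≈ 41.498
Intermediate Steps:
Q(x) = x*(-1 + x)
k(Z, E) = -3*E + E*Z
c(w, Y) = ⅛ (c(w, Y) = 1/8 = ⅛)
H = ⅛ ≈ 0.12500
n(J) = ⅛
√(n(-206) + Q(-41)) = √(⅛ - 41*(-1 - 41)) = √(⅛ - 41*(-42)) = √(⅛ + 1722) = √(13777/8) = √27554/4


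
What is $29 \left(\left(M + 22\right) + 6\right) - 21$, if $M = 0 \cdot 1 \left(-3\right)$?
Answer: $791$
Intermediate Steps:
$M = 0$ ($M = 0 \left(-3\right) = 0$)
$29 \left(\left(M + 22\right) + 6\right) - 21 = 29 \left(\left(0 + 22\right) + 6\right) - 21 = 29 \left(22 + 6\right) - 21 = 29 \cdot 28 - 21 = 812 - 21 = 791$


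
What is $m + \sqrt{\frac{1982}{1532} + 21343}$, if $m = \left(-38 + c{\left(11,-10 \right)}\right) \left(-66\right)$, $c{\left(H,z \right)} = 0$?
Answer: $2508 + \frac{\sqrt{12523892414}}{766} \approx 2654.1$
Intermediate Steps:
$m = 2508$ ($m = \left(-38 + 0\right) \left(-66\right) = \left(-38\right) \left(-66\right) = 2508$)
$m + \sqrt{\frac{1982}{1532} + 21343} = 2508 + \sqrt{\frac{1982}{1532} + 21343} = 2508 + \sqrt{1982 \cdot \frac{1}{1532} + 21343} = 2508 + \sqrt{\frac{991}{766} + 21343} = 2508 + \sqrt{\frac{16349729}{766}} = 2508 + \frac{\sqrt{12523892414}}{766}$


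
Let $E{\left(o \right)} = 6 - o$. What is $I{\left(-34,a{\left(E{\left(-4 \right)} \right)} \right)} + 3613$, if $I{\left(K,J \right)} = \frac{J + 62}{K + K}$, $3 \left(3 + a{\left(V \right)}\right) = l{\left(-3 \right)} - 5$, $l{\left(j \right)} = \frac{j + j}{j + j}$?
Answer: $\frac{736879}{204} \approx 3612.2$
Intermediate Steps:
$l{\left(j \right)} = 1$ ($l{\left(j \right)} = \frac{2 j}{2 j} = 2 j \frac{1}{2 j} = 1$)
$a{\left(V \right)} = - \frac{13}{3}$ ($a{\left(V \right)} = -3 + \frac{1 - 5}{3} = -3 + \frac{1}{3} \left(-4\right) = -3 - \frac{4}{3} = - \frac{13}{3}$)
$I{\left(K,J \right)} = \frac{62 + J}{2 K}$
$I{\left(-34,a{\left(E{\left(-4 \right)} \right)} \right)} + 3613 = \frac{62 - \frac{13}{3}}{2 \left(-34\right)} + 3613 = \frac{1}{2} \left(- \frac{1}{34}\right) \frac{173}{3} + 3613 = - \frac{173}{204} + 3613 = \frac{736879}{204}$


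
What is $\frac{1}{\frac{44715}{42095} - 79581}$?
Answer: $- \frac{8419}{669983496} \approx -1.2566 \cdot 10^{-5}$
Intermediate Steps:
$\frac{1}{\frac{44715}{42095} - 79581} = \frac{1}{44715 \cdot \frac{1}{42095} - 79581} = \frac{1}{\frac{8943}{8419} - 79581} = \frac{1}{- \frac{669983496}{8419}} = - \frac{8419}{669983496}$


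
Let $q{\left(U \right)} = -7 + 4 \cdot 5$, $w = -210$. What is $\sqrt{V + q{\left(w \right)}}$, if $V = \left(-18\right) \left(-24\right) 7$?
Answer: $\sqrt{3037} \approx 55.109$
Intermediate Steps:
$q{\left(U \right)} = 13$ ($q{\left(U \right)} = -7 + 20 = 13$)
$V = 3024$ ($V = 432 \cdot 7 = 3024$)
$\sqrt{V + q{\left(w \right)}} = \sqrt{3024 + 13} = \sqrt{3037}$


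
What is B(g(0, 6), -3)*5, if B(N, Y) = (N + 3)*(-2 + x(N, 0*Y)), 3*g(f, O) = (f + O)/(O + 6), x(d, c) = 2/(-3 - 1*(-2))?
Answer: -190/3 ≈ -63.333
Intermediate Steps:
x(d, c) = -2 (x(d, c) = 2/(-3 + 2) = 2/(-1) = 2*(-1) = -2)
g(f, O) = (O + f)/(3*(6 + O)) (g(f, O) = ((f + O)/(O + 6))/3 = ((O + f)/(6 + O))/3 = (O + f)/(3*(6 + O)))
B(N, Y) = -12 - 4*N (B(N, Y) = (N + 3)*(-2 - 2) = (3 + N)*(-4) = -12 - 4*N)
B(g(0, 6), -3)*5 = (-12 - 4*(6 + 0)/(3*(6 + 6)))*5 = (-12 - 4*6/(3*12))*5 = (-12 - 4*1/6)*5 = (-12 - 2/3)*5 = -38/3*5 = -190/3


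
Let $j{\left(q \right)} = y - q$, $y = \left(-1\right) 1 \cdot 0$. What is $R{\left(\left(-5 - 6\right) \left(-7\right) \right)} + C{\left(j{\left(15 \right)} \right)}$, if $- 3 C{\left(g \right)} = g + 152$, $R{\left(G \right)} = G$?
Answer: $\frac{94}{3} \approx 31.333$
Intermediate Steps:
$y = 0$ ($y = \left(-1\right) 0 = 0$)
$j{\left(q \right)} = - q$ ($j{\left(q \right)} = 0 - q = - q$)
$C{\left(g \right)} = - \frac{152}{3} - \frac{g}{3}$ ($C{\left(g \right)} = - \frac{g + 152}{3} = - \frac{152 + g}{3} = - \frac{152}{3} - \frac{g}{3}$)
$R{\left(\left(-5 - 6\right) \left(-7\right) \right)} + C{\left(j{\left(15 \right)} \right)} = \left(-5 - 6\right) \left(-7\right) - \left(\frac{152}{3} + \frac{\left(-1\right) 15}{3}\right) = \left(-11\right) \left(-7\right) - \frac{137}{3} = 77 + \left(- \frac{152}{3} + 5\right) = 77 - \frac{137}{3} = \frac{94}{3}$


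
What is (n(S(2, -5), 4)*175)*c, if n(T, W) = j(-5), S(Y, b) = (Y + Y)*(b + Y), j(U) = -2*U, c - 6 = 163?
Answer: 295750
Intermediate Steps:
c = 169 (c = 6 + 163 = 169)
S(Y, b) = 2*Y*(Y + b) (S(Y, b) = (2*Y)*(Y + b) = 2*Y*(Y + b))
n(T, W) = 10 (n(T, W) = -2*(-5) = 10)
(n(S(2, -5), 4)*175)*c = (10*175)*169 = 1750*169 = 295750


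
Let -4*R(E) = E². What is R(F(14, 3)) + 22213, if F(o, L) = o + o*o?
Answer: 11188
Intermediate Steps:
F(o, L) = o + o²
R(E) = -E²/4
R(F(14, 3)) + 22213 = -196*(1 + 14)²/4 + 22213 = -(14*15)²/4 + 22213 = -¼*210² + 22213 = -¼*44100 + 22213 = -11025 + 22213 = 11188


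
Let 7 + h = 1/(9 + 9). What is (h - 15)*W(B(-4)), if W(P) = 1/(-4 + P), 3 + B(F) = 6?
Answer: 395/18 ≈ 21.944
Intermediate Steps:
B(F) = 3 (B(F) = -3 + 6 = 3)
h = -125/18 (h = -7 + 1/(9 + 9) = -7 + 1/18 = -125/18 ≈ -6.9444)
(h - 15)*W(B(-4)) = (-125/18 - 15)/(-4 + 3) = -395/18/(-1) = -395/18*(-1) = 395/18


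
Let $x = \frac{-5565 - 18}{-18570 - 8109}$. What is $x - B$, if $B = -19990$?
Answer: $\frac{177772931}{8893} \approx 19990.0$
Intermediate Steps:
$x = \frac{1861}{8893}$ ($x = - \frac{5583}{-26679} = \left(-5583\right) \left(- \frac{1}{26679}\right) = \frac{1861}{8893} \approx 0.20927$)
$x - B = \frac{1861}{8893} - -19990 = \frac{1861}{8893} + 19990 = \frac{177772931}{8893}$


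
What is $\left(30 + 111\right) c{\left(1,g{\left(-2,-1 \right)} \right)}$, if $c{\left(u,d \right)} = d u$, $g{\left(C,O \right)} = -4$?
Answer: $-564$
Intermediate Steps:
$\left(30 + 111\right) c{\left(1,g{\left(-2,-1 \right)} \right)} = \left(30 + 111\right) \left(\left(-4\right) 1\right) = 141 \left(-4\right) = -564$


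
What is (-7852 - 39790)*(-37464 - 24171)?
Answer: 2936414670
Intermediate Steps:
(-7852 - 39790)*(-37464 - 24171) = -47642*(-61635) = 2936414670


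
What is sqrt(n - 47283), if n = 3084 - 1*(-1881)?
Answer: 3*I*sqrt(4702) ≈ 205.71*I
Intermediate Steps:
n = 4965 (n = 3084 + 1881 = 4965)
sqrt(n - 47283) = sqrt(4965 - 47283) = sqrt(-42318) = 3*I*sqrt(4702)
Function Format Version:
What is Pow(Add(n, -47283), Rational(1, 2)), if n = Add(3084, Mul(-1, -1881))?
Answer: Mul(3, I, Pow(4702, Rational(1, 2))) ≈ Mul(205.71, I)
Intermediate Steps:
n = 4965 (n = Add(3084, 1881) = 4965)
Pow(Add(n, -47283), Rational(1, 2)) = Pow(Add(4965, -47283), Rational(1, 2)) = Pow(-42318, Rational(1, 2)) = Mul(3, I, Pow(4702, Rational(1, 2)))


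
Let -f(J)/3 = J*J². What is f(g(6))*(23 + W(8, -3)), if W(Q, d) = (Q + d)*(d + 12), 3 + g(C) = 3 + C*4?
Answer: -2820096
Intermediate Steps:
g(C) = 4*C (g(C) = -3 + (3 + C*4) = -3 + (3 + 4*C) = 4*C)
W(Q, d) = (12 + d)*(Q + d) (W(Q, d) = (Q + d)*(12 + d) = (12 + d)*(Q + d))
f(J) = -3*J³ (f(J) = -3*J*J² = -3*J³)
f(g(6))*(23 + W(8, -3)) = (-3*(4*6)³)*(23 + ((-3)² + 12*8 + 12*(-3) + 8*(-3))) = (-3*24³)*(23 + (9 + 96 - 36 - 24)) = (-3*13824)*(23 + 45) = -41472*68 = -2820096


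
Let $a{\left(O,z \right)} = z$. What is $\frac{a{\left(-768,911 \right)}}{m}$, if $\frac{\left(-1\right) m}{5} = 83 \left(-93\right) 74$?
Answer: $\frac{911}{2856030} \approx 0.00031897$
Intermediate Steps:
$m = 2856030$ ($m = - 5 \cdot 83 \left(-93\right) 74 = - 5 \left(\left(-7719\right) 74\right) = \left(-5\right) \left(-571206\right) = 2856030$)
$\frac{a{\left(-768,911 \right)}}{m} = \frac{911}{2856030}$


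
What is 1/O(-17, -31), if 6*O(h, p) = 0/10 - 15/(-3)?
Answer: 6/5 ≈ 1.2000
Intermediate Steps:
O(h, p) = ⅚ (O(h, p) = (0/10 - 15/(-3))/6 = (0*(⅒) - 15*(-⅓))/6 = (0 + 5)/6 = (⅙)*5 = ⅚)
1/O(-17, -31) = 1/(⅚) = 6/5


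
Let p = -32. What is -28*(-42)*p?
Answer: -37632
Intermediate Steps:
-28*(-42)*p = -28*(-42)*(-32) = -(-1176)*(-32) = -1*37632 = -37632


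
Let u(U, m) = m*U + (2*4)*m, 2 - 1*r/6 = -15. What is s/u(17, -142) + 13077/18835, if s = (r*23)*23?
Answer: -96987558/6686425 ≈ -14.505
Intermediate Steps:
r = 102 (r = 12 - 6*(-15) = 12 + 90 = 102)
u(U, m) = 8*m + U*m (u(U, m) = U*m + 8*m = 8*m + U*m)
s = 53958 (s = (102*23)*23 = 2346*23 = 53958)
s/u(17, -142) + 13077/18835 = 53958/((-142*(8 + 17))) + 13077/18835 = 53958/((-142*25)) + 13077*(1/18835) = 53958/(-3550) + 13077/18835 = 53958*(-1/3550) + 13077/18835 = -26979/1775 + 13077/18835 = -96987558/6686425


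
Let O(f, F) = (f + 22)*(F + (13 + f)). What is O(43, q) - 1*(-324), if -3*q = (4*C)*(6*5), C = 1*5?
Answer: -9036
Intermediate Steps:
C = 5
q = -200 (q = -4*5*6*5/3 = -20*30/3 = -⅓*600 = -200)
O(f, F) = (22 + f)*(13 + F + f)
O(43, q) - 1*(-324) = (286 + 43² + 22*(-200) + 35*43 - 200*43) - 1*(-324) = (286 + 1849 - 4400 + 1505 - 8600) + 324 = -9360 + 324 = -9036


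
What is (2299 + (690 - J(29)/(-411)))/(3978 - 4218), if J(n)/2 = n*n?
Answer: -1230161/98640 ≈ -12.471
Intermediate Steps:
J(n) = 2*n² (J(n) = 2*(n*n) = 2*n²)
(2299 + (690 - J(29)/(-411)))/(3978 - 4218) = (2299 + (690 - 2*29²/(-411)))/(3978 - 4218) = (2299 + (690 - 2*841*(-1)/411))/(-240) = (2299 + (690 - 1682*(-1)/411))*(-1/240) = (2299 + (690 - 1*(-1682/411)))*(-1/240) = (2299 + (690 + 1682/411))*(-1/240) = (2299 + 285272/411)*(-1/240) = (1230161/411)*(-1/240) = -1230161/98640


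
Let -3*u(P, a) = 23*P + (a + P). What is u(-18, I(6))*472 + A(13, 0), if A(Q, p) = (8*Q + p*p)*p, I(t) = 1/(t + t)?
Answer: 611594/9 ≈ 67955.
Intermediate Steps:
I(t) = 1/(2*t)
A(Q, p) = p*(p**2 + 8*Q) (A(Q, p) = (8*Q + p**2)*p = (p**2 + 8*Q)*p = p*(p**2 + 8*Q))
u(P, a) = -8*P - a/3 (u(P, a) = -(23*P + (a + P))/3 = -(23*P + (P + a))/3 = -(a + 24*P)/3 = -8*P - a/3)
u(-18, I(6))*472 + A(13, 0) = (-8*(-18) - 1/(6*6))*472 + 0*(0**2 + 8*13) = (144 - 1/(6*6))*472 + 0*(0 + 104) = (144 - 1/3*1/12)*472 + 0*104 = (144 - 1/36)*472 + 0 = (5183/36)*472 + 0 = 611594/9 + 0 = 611594/9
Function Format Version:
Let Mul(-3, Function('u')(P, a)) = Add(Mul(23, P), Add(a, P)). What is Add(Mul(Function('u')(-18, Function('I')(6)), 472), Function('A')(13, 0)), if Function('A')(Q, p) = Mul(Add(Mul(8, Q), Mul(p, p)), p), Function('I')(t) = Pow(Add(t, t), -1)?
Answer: Rational(611594, 9) ≈ 67955.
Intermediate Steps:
Function('I')(t) = Mul(Rational(1, 2), Pow(t, -1)) (Function('I')(t) = Pow(Mul(2, t), -1) = Mul(Rational(1, 2), Pow(t, -1)))
Function('A')(Q, p) = Mul(p, Add(Pow(p, 2), Mul(8, Q))) (Function('A')(Q, p) = Mul(Add(Mul(8, Q), Pow(p, 2)), p) = Mul(Add(Pow(p, 2), Mul(8, Q)), p) = Mul(p, Add(Pow(p, 2), Mul(8, Q))))
Function('u')(P, a) = Add(Mul(-8, P), Mul(Rational(-1, 3), a)) (Function('u')(P, a) = Mul(Rational(-1, 3), Add(Mul(23, P), Add(a, P))) = Mul(Rational(-1, 3), Add(Mul(23, P), Add(P, a))) = Mul(Rational(-1, 3), Add(a, Mul(24, P))) = Add(Mul(-8, P), Mul(Rational(-1, 3), a)))
Add(Mul(Function('u')(-18, Function('I')(6)), 472), Function('A')(13, 0)) = Add(Mul(Add(Mul(-8, -18), Mul(Rational(-1, 3), Mul(Rational(1, 2), Pow(6, -1)))), 472), Mul(0, Add(Pow(0, 2), Mul(8, 13)))) = Add(Mul(Add(144, Mul(Rational(-1, 3), Mul(Rational(1, 2), Rational(1, 6)))), 472), Mul(0, Add(0, 104))) = Add(Mul(Add(144, Mul(Rational(-1, 3), Rational(1, 12))), 472), Mul(0, 104)) = Add(Mul(Add(144, Rational(-1, 36)), 472), 0) = Add(Mul(Rational(5183, 36), 472), 0) = Add(Rational(611594, 9), 0) = Rational(611594, 9)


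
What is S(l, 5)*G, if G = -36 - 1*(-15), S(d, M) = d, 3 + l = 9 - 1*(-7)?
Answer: -273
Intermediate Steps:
l = 13 (l = -3 + (9 - 1*(-7)) = -3 + (9 + 7) = -3 + 16 = 13)
G = -21 (G = -36 + 15 = -21)
S(l, 5)*G = 13*(-21) = -273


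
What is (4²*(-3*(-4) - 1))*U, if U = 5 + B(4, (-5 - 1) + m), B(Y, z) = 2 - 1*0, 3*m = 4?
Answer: 1232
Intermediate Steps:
m = 4/3 (m = (⅓)*4 = 4/3 ≈ 1.3333)
B(Y, z) = 2 (B(Y, z) = 2 + 0 = 2)
U = 7 (U = 5 + 2 = 7)
(4²*(-3*(-4) - 1))*U = (4²*(-3*(-4) - 1))*7 = (16*(12 - 1))*7 = (16*11)*7 = 176*7 = 1232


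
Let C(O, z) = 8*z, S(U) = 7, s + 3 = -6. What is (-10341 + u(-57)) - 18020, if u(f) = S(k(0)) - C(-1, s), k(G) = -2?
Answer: -28282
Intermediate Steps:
s = -9 (s = -3 - 6 = -9)
u(f) = 79 (u(f) = 7 - 8*(-9) = 7 - 1*(-72) = 7 + 72 = 79)
(-10341 + u(-57)) - 18020 = (-10341 + 79) - 18020 = -10262 - 18020 = -28282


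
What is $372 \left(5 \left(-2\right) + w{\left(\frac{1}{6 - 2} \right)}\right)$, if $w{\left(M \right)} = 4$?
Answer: $-2232$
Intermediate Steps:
$372 \left(5 \left(-2\right) + w{\left(\frac{1}{6 - 2} \right)}\right) = 372 \left(5 \left(-2\right) + 4\right) = 372 \left(-10 + 4\right) = 372 \left(-6\right) = -2232$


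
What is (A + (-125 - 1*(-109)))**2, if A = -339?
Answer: 126025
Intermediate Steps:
(A + (-125 - 1*(-109)))**2 = (-339 + (-125 - 1*(-109)))**2 = (-339 + (-125 + 109))**2 = (-339 - 16)**2 = (-355)**2 = 126025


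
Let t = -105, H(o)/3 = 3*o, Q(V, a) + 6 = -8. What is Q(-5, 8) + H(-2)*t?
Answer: 1876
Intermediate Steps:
Q(V, a) = -14 (Q(V, a) = -6 - 8 = -14)
H(o) = 9*o (H(o) = 3*(3*o) = 9*o)
Q(-5, 8) + H(-2)*t = -14 + (9*(-2))*(-105) = -14 - 18*(-105) = -14 + 1890 = 1876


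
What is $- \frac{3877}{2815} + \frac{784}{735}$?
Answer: $- \frac{2623}{8445} \approx -0.3106$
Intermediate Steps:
$- \frac{3877}{2815} + \frac{784}{735} = \left(-3877\right) \frac{1}{2815} + 784 \cdot \frac{1}{735} = - \frac{3877}{2815} + \frac{16}{15} = - \frac{2623}{8445}$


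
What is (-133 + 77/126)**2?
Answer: 5678689/324 ≈ 17527.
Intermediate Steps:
(-133 + 77/126)**2 = (-133 + 77*(1/126))**2 = (-133 + 11/18)**2 = (-2383/18)**2 = 5678689/324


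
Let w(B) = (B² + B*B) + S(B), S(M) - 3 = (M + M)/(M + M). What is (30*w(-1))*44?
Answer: 7920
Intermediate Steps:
S(M) = 4 (S(M) = 3 + (M + M)/(M + M) = 3 + (2*M)/((2*M)) = 3 + (2*M)*(1/(2*M)) = 3 + 1 = 4)
w(B) = 4 + 2*B² (w(B) = (B² + B*B) + 4 = (B² + B²) + 4 = 2*B² + 4 = 4 + 2*B²)
(30*w(-1))*44 = (30*(4 + 2*(-1)²))*44 = (30*(4 + 2*1))*44 = (30*(4 + 2))*44 = (30*6)*44 = 180*44 = 7920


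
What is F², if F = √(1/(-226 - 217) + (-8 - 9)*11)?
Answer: -82842/443 ≈ -187.00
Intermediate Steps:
F = I*√36699006/443 (F = √(1/(-443) - 17*11) = √(-1/443 - 187) = √(-82842/443) = I*√36699006/443 ≈ 13.675*I)
F² = (I*√36699006/443)² = -82842/443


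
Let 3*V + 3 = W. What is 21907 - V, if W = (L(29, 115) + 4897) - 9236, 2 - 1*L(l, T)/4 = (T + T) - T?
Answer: 23505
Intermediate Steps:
L(l, T) = 8 - 4*T (L(l, T) = 8 - 4*((T + T) - T) = 8 - 4*(2*T - T) = 8 - 4*T)
W = -4791 (W = ((8 - 4*115) + 4897) - 9236 = ((8 - 460) + 4897) - 9236 = (-452 + 4897) - 9236 = 4445 - 9236 = -4791)
V = -1598 (V = -1 + (⅓)*(-4791) = -1 - 1597 = -1598)
21907 - V = 21907 - 1*(-1598) = 21907 + 1598 = 23505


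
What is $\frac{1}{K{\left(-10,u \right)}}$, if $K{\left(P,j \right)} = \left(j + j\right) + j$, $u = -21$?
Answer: $- \frac{1}{63} \approx -0.015873$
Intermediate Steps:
$K{\left(P,j \right)} = 3 j$ ($K{\left(P,j \right)} = 2 j + j = 3 j$)
$\frac{1}{K{\left(-10,u \right)}} = \frac{1}{3 \left(-21\right)} = \frac{1}{-63} = - \frac{1}{63}$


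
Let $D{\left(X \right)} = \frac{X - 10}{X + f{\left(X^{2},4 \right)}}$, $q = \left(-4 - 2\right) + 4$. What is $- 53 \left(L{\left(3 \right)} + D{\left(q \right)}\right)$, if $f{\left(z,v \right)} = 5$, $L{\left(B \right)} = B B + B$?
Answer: $-424$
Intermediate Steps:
$q = -2$ ($q = -6 + 4 = -2$)
$L{\left(B \right)} = B + B^{2}$ ($L{\left(B \right)} = B^{2} + B = B + B^{2}$)
$D{\left(X \right)} = \frac{-10 + X}{5 + X}$ ($D{\left(X \right)} = \frac{X - 10}{X + 5} = \frac{-10 + X}{5 + X}$)
$- 53 \left(L{\left(3 \right)} + D{\left(q \right)}\right) = - 53 \left(3 \left(1 + 3\right) + \frac{-10 - 2}{5 - 2}\right) = - 53 \left(3 \cdot 4 + \frac{1}{3} \left(-12\right)\right) = - 53 \left(12 + \frac{1}{3} \left(-12\right)\right) = - 53 \left(12 - 4\right) = \left(-53\right) 8 = -424$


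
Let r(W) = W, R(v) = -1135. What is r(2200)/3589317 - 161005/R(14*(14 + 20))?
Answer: 115580096117/814774959 ≈ 141.86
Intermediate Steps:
r(2200)/3589317 - 161005/R(14*(14 + 20)) = 2200/3589317 - 161005/(-1135) = 2200*(1/3589317) - 161005*(-1/1135) = 2200/3589317 + 32201/227 = 115580096117/814774959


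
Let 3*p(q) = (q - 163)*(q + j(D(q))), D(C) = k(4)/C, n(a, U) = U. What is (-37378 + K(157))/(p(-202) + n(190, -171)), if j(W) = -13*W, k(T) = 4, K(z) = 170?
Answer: -3758008/2461809 ≈ -1.5265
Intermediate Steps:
D(C) = 4/C
p(q) = (-163 + q)*(q - 52/q)/3 (p(q) = ((q - 163)*(q - 52/q))/3 = ((-163 + q)*(q - 52/q))/3 = (-163 + q)*(q - 52/q)/3)
(-37378 + K(157))/(p(-202) + n(190, -171)) = (-37378 + 170)/((⅓)*(8476 - 202*(-52 + (-202)² - 163*(-202)))/(-202) - 171) = -37208/((⅓)*(-1/202)*(8476 - 202*(-52 + 40804 + 32926)) - 171) = -37208/((⅓)*(-1/202)*(8476 - 202*73678) - 171) = -37208/((⅓)*(-1/202)*(8476 - 14882956) - 171) = -37208/((⅓)*(-1/202)*(-14874480) - 171) = -37208/(2479080/101 - 171) = -37208/2461809/101 = -37208*101/2461809 = -3758008/2461809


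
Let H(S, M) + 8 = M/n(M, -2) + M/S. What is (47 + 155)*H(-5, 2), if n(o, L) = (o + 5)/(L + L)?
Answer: -67468/35 ≈ -1927.7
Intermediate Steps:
n(o, L) = (5 + o)/(2*L) (n(o, L) = (5 + o)/((2*L)) = (5 + o)*(1/(2*L)) = (5 + o)/(2*L))
H(S, M) = -8 + M/S + M/(-5/4 - M/4) (H(S, M) = -8 + (M/(((½)*(5 + M)/(-2))) + M/S) = -8 + (M/(((½)*(-½)*(5 + M))) + M/S) = -8 + (M/(-5/4 - M/4) + M/S) = -8 + (M/S + M/(-5/4 - M/4)) = -8 + M/S + M/(-5/4 - M/4))
(47 + 155)*H(-5, 2) = (47 + 155)*(-8 + 2/(-5) + 2/(-5/4 - ¼*2)) = 202*(-8 + 2*(-⅕) + 2/(-5/4 - ½)) = 202*(-8 - ⅖ + 2/(-7/4)) = 202*(-8 - ⅖ + 2*(-4/7)) = 202*(-8 - ⅖ - 8/7) = 202*(-334/35) = -67468/35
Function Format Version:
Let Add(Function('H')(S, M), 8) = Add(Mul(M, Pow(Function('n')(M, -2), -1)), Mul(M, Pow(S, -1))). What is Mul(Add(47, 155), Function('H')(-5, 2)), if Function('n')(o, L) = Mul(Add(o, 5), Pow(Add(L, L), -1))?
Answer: Rational(-67468, 35) ≈ -1927.7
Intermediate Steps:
Function('n')(o, L) = Mul(Rational(1, 2), Pow(L, -1), Add(5, o)) (Function('n')(o, L) = Mul(Add(5, o), Pow(Mul(2, L), -1)) = Mul(Add(5, o), Mul(Rational(1, 2), Pow(L, -1))) = Mul(Rational(1, 2), Pow(L, -1), Add(5, o)))
Function('H')(S, M) = Add(-8, Mul(M, Pow(S, -1)), Mul(M, Pow(Add(Rational(-5, 4), Mul(Rational(-1, 4), M)), -1))) (Function('H')(S, M) = Add(-8, Add(Mul(M, Pow(Mul(Rational(1, 2), Pow(-2, -1), Add(5, M)), -1)), Mul(M, Pow(S, -1)))) = Add(-8, Add(Mul(M, Pow(Mul(Rational(1, 2), Rational(-1, 2), Add(5, M)), -1)), Mul(M, Pow(S, -1)))) = Add(-8, Add(Mul(M, Pow(Add(Rational(-5, 4), Mul(Rational(-1, 4), M)), -1)), Mul(M, Pow(S, -1)))) = Add(-8, Add(Mul(M, Pow(S, -1)), Mul(M, Pow(Add(Rational(-5, 4), Mul(Rational(-1, 4), M)), -1)))) = Add(-8, Mul(M, Pow(S, -1)), Mul(M, Pow(Add(Rational(-5, 4), Mul(Rational(-1, 4), M)), -1))))
Mul(Add(47, 155), Function('H')(-5, 2)) = Mul(Add(47, 155), Add(-8, Mul(2, Pow(-5, -1)), Mul(2, Pow(Add(Rational(-5, 4), Mul(Rational(-1, 4), 2)), -1)))) = Mul(202, Add(-8, Mul(2, Rational(-1, 5)), Mul(2, Pow(Add(Rational(-5, 4), Rational(-1, 2)), -1)))) = Mul(202, Add(-8, Rational(-2, 5), Mul(2, Pow(Rational(-7, 4), -1)))) = Mul(202, Add(-8, Rational(-2, 5), Mul(2, Rational(-4, 7)))) = Mul(202, Add(-8, Rational(-2, 5), Rational(-8, 7))) = Mul(202, Rational(-334, 35)) = Rational(-67468, 35)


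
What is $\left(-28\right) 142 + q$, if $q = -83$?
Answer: $-4059$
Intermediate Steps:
$\left(-28\right) 142 + q = \left(-28\right) 142 - 83 = -3976 - 83 = -4059$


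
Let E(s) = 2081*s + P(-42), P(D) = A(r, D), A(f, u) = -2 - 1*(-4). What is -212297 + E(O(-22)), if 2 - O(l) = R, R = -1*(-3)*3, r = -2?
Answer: -226862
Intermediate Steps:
A(f, u) = 2 (A(f, u) = -2 + 4 = 2)
P(D) = 2
R = 9 (R = 3*3 = 9)
O(l) = -7 (O(l) = 2 - 1*9 = 2 - 9 = -7)
E(s) = 2 + 2081*s (E(s) = 2081*s + 2 = 2 + 2081*s)
-212297 + E(O(-22)) = -212297 + (2 + 2081*(-7)) = -212297 + (2 - 14567) = -212297 - 14565 = -226862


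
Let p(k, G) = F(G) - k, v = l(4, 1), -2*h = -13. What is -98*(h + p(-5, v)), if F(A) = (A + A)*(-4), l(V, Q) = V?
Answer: 2009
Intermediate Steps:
h = 13/2 (h = -1/2*(-13) = 13/2 ≈ 6.5000)
F(A) = -8*A (F(A) = (2*A)*(-4) = -8*A)
v = 4
p(k, G) = -k - 8*G (p(k, G) = -8*G - k = -k - 8*G)
-98*(h + p(-5, v)) = -98*(13/2 + (-1*(-5) - 8*4)) = -98*(13/2 + (5 - 32)) = -98*(13/2 - 27) = -98*(-41/2) = 2009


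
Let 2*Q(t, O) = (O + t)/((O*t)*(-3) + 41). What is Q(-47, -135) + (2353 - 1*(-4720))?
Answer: 134344653/18994 ≈ 7073.0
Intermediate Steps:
Q(t, O) = (O + t)/(2*(41 - 3*O*t)) (Q(t, O) = ((O + t)/((O*t)*(-3) + 41))/2 = ((O + t)/(-3*O*t + 41))/2 = ((O + t)/(41 - 3*O*t))/2 = (O + t)/(2*(41 - 3*O*t)))
Q(-47, -135) + (2353 - 1*(-4720)) = (-1*(-135) - 1*(-47))/(2*(-41 + 3*(-135)*(-47))) + (2353 - 1*(-4720)) = (135 + 47)/(2*(-41 + 19035)) + (2353 + 4720) = (½)*182/18994 + 7073 = (½)*(1/18994)*182 + 7073 = 91/18994 + 7073 = 134344653/18994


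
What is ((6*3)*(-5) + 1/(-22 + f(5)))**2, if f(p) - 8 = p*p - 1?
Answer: 808201/100 ≈ 8082.0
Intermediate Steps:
f(p) = 7 + p**2 (f(p) = 8 + (p*p - 1) = 8 + (p**2 - 1) = 8 + (-1 + p**2) = 7 + p**2)
((6*3)*(-5) + 1/(-22 + f(5)))**2 = ((6*3)*(-5) + 1/(-22 + (7 + 5**2)))**2 = (18*(-5) + 1/(-22 + (7 + 25)))**2 = (-90 + 1/(-22 + 32))**2 = (-90 + 1/10)**2 = (-899/10)**2 = 808201/100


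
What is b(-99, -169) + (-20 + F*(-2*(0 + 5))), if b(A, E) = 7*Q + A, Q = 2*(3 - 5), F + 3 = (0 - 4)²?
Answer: -277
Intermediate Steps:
F = 13 (F = -3 + (0 - 4)² = -3 + (-4)² = -3 + 16 = 13)
Q = -4 (Q = 2*(-2) = -4)
b(A, E) = -28 + A (b(A, E) = 7*(-4) + A = -28 + A)
b(-99, -169) + (-20 + F*(-2*(0 + 5))) = (-28 - 99) + (-20 + 13*(-2*(0 + 5))) = -127 + (-20 + 13*(-2*5)) = -127 + (-20 + 13*(-10)) = -127 + (-20 - 130) = -127 - 150 = -277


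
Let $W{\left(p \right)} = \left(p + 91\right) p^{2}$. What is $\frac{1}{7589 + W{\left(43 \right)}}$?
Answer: $\frac{1}{255355} \approx 3.9161 \cdot 10^{-6}$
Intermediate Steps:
$W{\left(p \right)} = p^{2} \left(91 + p\right)$ ($W{\left(p \right)} = \left(91 + p\right) p^{2} = p^{2} \left(91 + p\right)$)
$\frac{1}{7589 + W{\left(43 \right)}} = \frac{1}{7589 + 43^{2} \left(91 + 43\right)} = \frac{1}{7589 + 1849 \cdot 134} = \frac{1}{7589 + 247766} = \frac{1}{255355}$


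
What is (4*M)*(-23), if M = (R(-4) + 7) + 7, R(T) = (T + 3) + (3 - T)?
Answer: -1840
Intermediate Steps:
R(T) = 6 (R(T) = (3 + T) + (3 - T) = 6)
M = 20 (M = (6 + 7) + 7 = 13 + 7 = 20)
(4*M)*(-23) = (4*20)*(-23) = 80*(-23) = -1840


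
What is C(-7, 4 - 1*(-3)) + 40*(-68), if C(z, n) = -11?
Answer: -2731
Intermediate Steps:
C(-7, 4 - 1*(-3)) + 40*(-68) = -11 + 40*(-68) = -11 - 2720 = -2731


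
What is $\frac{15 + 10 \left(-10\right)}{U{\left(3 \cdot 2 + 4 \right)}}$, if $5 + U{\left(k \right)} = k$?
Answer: $-17$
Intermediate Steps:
$U{\left(k \right)} = -5 + k$
$\frac{15 + 10 \left(-10\right)}{U{\left(3 \cdot 2 + 4 \right)}} = \frac{15 + 10 \left(-10\right)}{-5 + \left(3 \cdot 2 + 4\right)} = \frac{15 - 100}{-5 + \left(6 + 4\right)} = - \frac{85}{-5 + 10} = - \frac{85}{5} = \left(-85\right) \frac{1}{5} = -17$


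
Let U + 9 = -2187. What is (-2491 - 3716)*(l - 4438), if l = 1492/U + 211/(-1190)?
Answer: 5999995492741/217770 ≈ 2.7552e+7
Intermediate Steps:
U = -2196 (U = -9 - 2187 = -2196)
l = -559709/653310 (l = 1492/(-2196) + 211/(-1190) = 1492*(-1/2196) + 211*(-1/1190) = -373/549 - 211/1190 = -559709/653310 ≈ -0.85673)
(-2491 - 3716)*(l - 4438) = (-2491 - 3716)*(-559709/653310 - 4438) = -6207*(-2899949489/653310) = 5999995492741/217770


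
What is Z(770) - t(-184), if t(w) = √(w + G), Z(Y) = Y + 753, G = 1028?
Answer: 1523 - 2*√211 ≈ 1493.9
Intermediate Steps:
Z(Y) = 753 + Y
t(w) = √(1028 + w) (t(w) = √(w + 1028) = √(1028 + w))
Z(770) - t(-184) = (753 + 770) - √(1028 - 184) = 1523 - √844 = 1523 - 2*√211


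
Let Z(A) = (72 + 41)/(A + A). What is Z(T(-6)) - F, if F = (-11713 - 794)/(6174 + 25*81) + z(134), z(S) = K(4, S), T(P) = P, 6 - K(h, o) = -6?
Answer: -217451/10932 ≈ -19.891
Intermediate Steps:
K(h, o) = 12 (K(h, o) = 6 - 1*(-6) = 6 + 6 = 12)
z(S) = 12
Z(A) = 113/(2*A) (Z(A) = 113/((2*A)) = 113*(1/(2*A)) = 113/(2*A))
F = 28627/2733 (F = (-11713 - 794)/(6174 + 25*81) + 12 = -12507/(6174 + 2025) + 12 = -12507/8199 + 12 = -12507*1/8199 + 12 = -4169/2733 + 12 = 28627/2733 ≈ 10.475)
Z(T(-6)) - F = (113/2)/(-6) - 1*28627/2733 = (113/2)*(-⅙) - 28627/2733 = -113/12 - 28627/2733 = -217451/10932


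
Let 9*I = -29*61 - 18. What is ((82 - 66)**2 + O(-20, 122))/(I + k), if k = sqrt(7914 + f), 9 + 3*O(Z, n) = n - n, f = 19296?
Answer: -4068999/989359 - 20493*sqrt(27210)/989359 ≈ -7.5295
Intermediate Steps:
O(Z, n) = -3 (O(Z, n) = -3 + (n - n)/3 = -3 + (1/3)*0 = -3 + 0 = -3)
I = -1787/9 (I = (-29*61 - 18)/9 = (-1769 - 18)/9 = (1/9)*(-1787) = -1787/9 ≈ -198.56)
k = sqrt(27210) (k = sqrt(7914 + 19296) = sqrt(27210) ≈ 164.95)
((82 - 66)**2 + O(-20, 122))/(I + k) = ((82 - 66)**2 - 3)/(-1787/9 + sqrt(27210)) = (16**2 - 3)/(-1787/9 + sqrt(27210)) = (256 - 3)/(-1787/9 + sqrt(27210)) = 253/(-1787/9 + sqrt(27210))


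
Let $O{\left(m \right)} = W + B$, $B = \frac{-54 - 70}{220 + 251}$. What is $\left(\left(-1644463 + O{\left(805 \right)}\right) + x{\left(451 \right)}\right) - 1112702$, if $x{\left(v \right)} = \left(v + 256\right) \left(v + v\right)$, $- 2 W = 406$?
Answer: $- \frac{998357158}{471} \approx -2.1197 \cdot 10^{6}$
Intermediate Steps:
$W = -203$ ($W = \left(- \frac{1}{2}\right) 406 = -203$)
$x{\left(v \right)} = 2 v \left(256 + v\right)$ ($x{\left(v \right)} = \left(256 + v\right) 2 v = 2 v \left(256 + v\right)$)
$B = - \frac{124}{471} \approx -0.26327$
$O{\left(m \right)} = - \frac{95737}{471}$ ($O{\left(m \right)} = -203 - \frac{124}{471} = - \frac{95737}{471}$)
$\left(\left(-1644463 + O{\left(805 \right)}\right) + x{\left(451 \right)}\right) - 1112702 = \left(\left(-1644463 - \frac{95737}{471}\right) + 2 \cdot 451 \left(256 + 451\right)\right) - 1112702 = \left(- \frac{774637810}{471} + 2 \cdot 451 \cdot 707\right) - 1112702 = \left(- \frac{774637810}{471} + 637714\right) - 1112702 = - \frac{474274516}{471} - 1112702 = - \frac{998357158}{471}$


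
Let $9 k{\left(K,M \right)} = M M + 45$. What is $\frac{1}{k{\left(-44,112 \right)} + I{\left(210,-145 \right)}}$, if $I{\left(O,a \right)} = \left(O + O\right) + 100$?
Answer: $\frac{9}{17269} \approx 0.00052117$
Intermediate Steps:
$k{\left(K,M \right)} = 5 + \frac{M^{2}}{9}$ ($k{\left(K,M \right)} = \frac{M M + 45}{9} = \frac{M^{2} + 45}{9} = \frac{45 + M^{2}}{9} = 5 + \frac{M^{2}}{9}$)
$I{\left(O,a \right)} = 100 + 2 O$ ($I{\left(O,a \right)} = 2 O + 100 = 100 + 2 O$)
$\frac{1}{k{\left(-44,112 \right)} + I{\left(210,-145 \right)}} = \frac{1}{\left(5 + \frac{112^{2}}{9}\right) + \left(100 + 2 \cdot 210\right)} = \frac{1}{\left(5 + \frac{1}{9} \cdot 12544\right) + \left(100 + 420\right)} = \frac{1}{\left(5 + \frac{12544}{9}\right) + 520} = \frac{1}{\frac{12589}{9} + 520} = \frac{1}{\frac{17269}{9}} = \frac{9}{17269}$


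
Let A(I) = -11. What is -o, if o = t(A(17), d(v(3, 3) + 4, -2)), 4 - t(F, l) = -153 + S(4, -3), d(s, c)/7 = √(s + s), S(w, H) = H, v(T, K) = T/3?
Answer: -160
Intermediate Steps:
v(T, K) = T/3 (v(T, K) = T*(⅓) = T/3)
d(s, c) = 7*√2*√s (d(s, c) = 7*√(s + s) = 7*√(2*s) = 7*(√2*√s) = 7*√2*√s)
t(F, l) = 160 (t(F, l) = 4 - (-153 - 3) = 4 - 1*(-156) = 4 + 156 = 160)
o = 160
-o = -1*160 = -160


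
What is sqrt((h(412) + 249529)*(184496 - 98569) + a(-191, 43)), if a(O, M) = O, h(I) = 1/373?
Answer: sqrt(2983103625625539)/373 ≈ 1.4643e+5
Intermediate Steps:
h(I) = 1/373
sqrt((h(412) + 249529)*(184496 - 98569) + a(-191, 43)) = sqrt((1/373 + 249529)*(184496 - 98569) - 191) = sqrt((93074318/373)*85927 - 191) = sqrt(7997596922786/373 - 191) = sqrt(7997596851543/373) = sqrt(2983103625625539)/373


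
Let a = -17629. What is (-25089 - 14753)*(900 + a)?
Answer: 666516818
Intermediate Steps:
(-25089 - 14753)*(900 + a) = (-25089 - 14753)*(900 - 17629) = -39842*(-16729) = 666516818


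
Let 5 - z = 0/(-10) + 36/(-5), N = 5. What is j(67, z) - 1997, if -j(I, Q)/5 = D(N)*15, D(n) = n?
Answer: -2372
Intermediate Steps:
z = 61/5 (z = 5 - (0/(-10) + 36/(-5)) = 5 - (0*(-1/10) + 36*(-1/5)) = 5 - (0 - 36/5) = 5 - 1*(-36/5) = 5 + 36/5 = 61/5 ≈ 12.200)
j(I, Q) = -375 (j(I, Q) = -25*15 = -5*75 = -375)
j(67, z) - 1997 = -375 - 1997 = -2372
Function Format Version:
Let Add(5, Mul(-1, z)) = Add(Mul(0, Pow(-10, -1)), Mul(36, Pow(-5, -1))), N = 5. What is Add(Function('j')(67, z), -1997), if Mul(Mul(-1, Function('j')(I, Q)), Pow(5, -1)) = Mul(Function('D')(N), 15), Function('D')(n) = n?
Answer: -2372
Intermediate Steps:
z = Rational(61, 5) (z = Add(5, Mul(-1, Add(Mul(0, Pow(-10, -1)), Mul(36, Pow(-5, -1))))) = Add(5, Mul(-1, Add(Mul(0, Rational(-1, 10)), Mul(36, Rational(-1, 5))))) = Add(5, Mul(-1, Add(0, Rational(-36, 5)))) = Add(5, Mul(-1, Rational(-36, 5))) = Add(5, Rational(36, 5)) = Rational(61, 5) ≈ 12.200)
Function('j')(I, Q) = -375 (Function('j')(I, Q) = Mul(-5, Mul(5, 15)) = Mul(-5, 75) = -375)
Add(Function('j')(67, z), -1997) = Add(-375, -1997) = -2372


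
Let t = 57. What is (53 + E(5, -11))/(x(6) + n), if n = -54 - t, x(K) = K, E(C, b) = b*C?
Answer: 2/105 ≈ 0.019048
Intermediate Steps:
E(C, b) = C*b
n = -111 (n = -54 - 1*57 = -54 - 57 = -111)
(53 + E(5, -11))/(x(6) + n) = (53 + 5*(-11))/(6 - 111) = (53 - 55)/(-105) = -2*(-1/105) = 2/105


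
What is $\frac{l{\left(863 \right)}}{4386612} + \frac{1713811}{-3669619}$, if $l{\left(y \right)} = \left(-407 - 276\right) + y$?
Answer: $- \frac{626430280576}{1341432895069} \approx -0.46699$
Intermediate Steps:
$l{\left(y \right)} = -683 + y$
$\frac{l{\left(863 \right)}}{4386612} + \frac{1713811}{-3669619} = \frac{-683 + 863}{4386612} + \frac{1713811}{-3669619} = 180 \cdot \frac{1}{4386612} + 1713811 \left(- \frac{1}{3669619}\right) = \frac{15}{365551} - \frac{1713811}{3669619} = - \frac{626430280576}{1341432895069}$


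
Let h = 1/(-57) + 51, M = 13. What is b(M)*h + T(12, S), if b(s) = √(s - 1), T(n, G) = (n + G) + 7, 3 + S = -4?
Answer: 12 + 5812*√3/57 ≈ 188.61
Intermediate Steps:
S = -7 (S = -3 - 4 = -7)
T(n, G) = 7 + G + n (T(n, G) = (G + n) + 7 = 7 + G + n)
b(s) = √(-1 + s)
h = 2906/57 (h = -1/57 + 51 = 2906/57 ≈ 50.982)
b(M)*h + T(12, S) = √(-1 + 13)*(2906/57) + (7 - 7 + 12) = √12*(2906/57) + 12 = (2*√3)*(2906/57) + 12 = 5812*√3/57 + 12 = 12 + 5812*√3/57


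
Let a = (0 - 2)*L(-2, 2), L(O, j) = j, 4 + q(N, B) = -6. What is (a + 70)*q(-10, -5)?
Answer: -660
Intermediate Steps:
q(N, B) = -10 (q(N, B) = -4 - 6 = -10)
a = -4 (a = (0 - 2)*2 = -2*2 = -4)
(a + 70)*q(-10, -5) = (-4 + 70)*(-10) = 66*(-10) = -660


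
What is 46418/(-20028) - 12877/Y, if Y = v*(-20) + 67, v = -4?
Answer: -14706889/163562 ≈ -89.916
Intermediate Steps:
Y = 147 (Y = -4*(-20) + 67 = 80 + 67 = 147)
46418/(-20028) - 12877/Y = 46418/(-20028) - 12877/147 = 46418*(-1/20028) - 12877*1/147 = -23209/10014 - 12877/147 = -14706889/163562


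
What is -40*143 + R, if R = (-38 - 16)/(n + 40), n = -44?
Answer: -11413/2 ≈ -5706.5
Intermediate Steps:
R = 27/2 (R = (-38 - 16)/(-44 + 40) = -54/(-4) = -54*(-1/4) = 27/2 ≈ 13.500)
-40*143 + R = -40*143 + 27/2 = -5720 + 27/2 = -11413/2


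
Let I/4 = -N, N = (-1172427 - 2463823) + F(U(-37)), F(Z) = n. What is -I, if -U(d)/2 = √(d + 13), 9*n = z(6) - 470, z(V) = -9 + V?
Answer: -130906892/9 ≈ -1.4545e+7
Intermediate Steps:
n = -473/9 (n = ((-9 + 6) - 470)/9 = (-3 - 470)/9 = (⅑)*(-473) = -473/9 ≈ -52.556)
U(d) = -2*√(13 + d) (U(d) = -2*√(d + 13) = -2*√(13 + d))
F(Z) = -473/9
N = -32726723/9 (N = (-1172427 - 2463823) - 473/9 = -3636250 - 473/9 = -32726723/9 ≈ -3.6363e+6)
I = 130906892/9 (I = 4*(-1*(-32726723/9)) = 4*(32726723/9) = 130906892/9 ≈ 1.4545e+7)
-I = -1*130906892/9 = -130906892/9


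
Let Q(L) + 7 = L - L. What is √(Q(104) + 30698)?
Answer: √30691 ≈ 175.19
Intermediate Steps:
Q(L) = -7 (Q(L) = -7 + (L - L) = -7 + 0 = -7)
√(Q(104) + 30698) = √(-7 + 30698) = √30691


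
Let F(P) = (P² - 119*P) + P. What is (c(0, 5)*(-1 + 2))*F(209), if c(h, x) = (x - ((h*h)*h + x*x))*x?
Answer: -1901900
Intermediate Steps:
F(P) = P² - 118*P
c(h, x) = x*(x - h³ - x²) (c(h, x) = (x - (h²*h + x²))*x = (x - (h³ + x²))*x = (x + (-h³ - x²))*x = (x - h³ - x²)*x = x*(x - h³ - x²))
(c(0, 5)*(-1 + 2))*F(209) = ((5*(5 - 1*0³ - 1*5²))*(-1 + 2))*(209*(-118 + 209)) = ((5*(5 - 1*0 - 1*25))*1)*(209*91) = ((5*(5 + 0 - 25))*1)*19019 = ((5*(-20))*1)*19019 = -100*1*19019 = -100*19019 = -1901900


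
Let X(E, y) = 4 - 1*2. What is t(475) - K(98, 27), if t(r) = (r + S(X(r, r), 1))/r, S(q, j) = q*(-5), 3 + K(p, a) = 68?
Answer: -6082/95 ≈ -64.021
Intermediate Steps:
K(p, a) = 65 (K(p, a) = -3 + 68 = 65)
X(E, y) = 2 (X(E, y) = 4 - 2 = 2)
S(q, j) = -5*q
t(r) = (-10 + r)/r (t(r) = (r - 5*2)/r = (r - 10)/r = (-10 + r)/r)
t(475) - K(98, 27) = (-10 + 475)/475 - 1*65 = (1/475)*465 - 65 = 93/95 - 65 = -6082/95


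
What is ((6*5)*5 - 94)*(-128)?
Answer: -7168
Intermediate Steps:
((6*5)*5 - 94)*(-128) = (30*5 - 94)*(-128) = (150 - 94)*(-128) = 56*(-128) = -7168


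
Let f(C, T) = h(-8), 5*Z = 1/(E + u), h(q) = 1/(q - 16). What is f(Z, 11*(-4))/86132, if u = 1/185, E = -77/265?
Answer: -1/2067168 ≈ -4.8375e-7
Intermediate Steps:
E = -77/265 (E = -77*1/265 = -77/265 ≈ -0.29057)
h(q) = 1/(-16 + q)
u = 1/185 ≈ 0.0054054
Z = -1961/2796 (Z = 1/(5*(-77/265 + 1/185)) = 1/(5*(-2796/9805)) = (⅕)*(-9805/2796) = -1961/2796 ≈ -0.70136)
f(C, T) = -1/24 (f(C, T) = 1/(-16 - 8) = 1/(-24) = -1/24)
f(Z, 11*(-4))/86132 = -1/24/86132 = -1/24*1/86132 = -1/2067168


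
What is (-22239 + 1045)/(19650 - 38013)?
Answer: 21194/18363 ≈ 1.1542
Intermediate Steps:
(-22239 + 1045)/(19650 - 38013) = -21194/(-18363) = -21194*(-1/18363) = 21194/18363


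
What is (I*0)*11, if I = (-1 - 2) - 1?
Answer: 0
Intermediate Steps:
I = -4 (I = -3 - 1 = -4)
(I*0)*11 = -4*0*11 = 0*11 = 0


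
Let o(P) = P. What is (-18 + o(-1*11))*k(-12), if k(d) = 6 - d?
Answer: -522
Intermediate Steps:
(-18 + o(-1*11))*k(-12) = (-18 - 1*11)*(6 - 1*(-12)) = (-18 - 11)*(6 + 12) = -29*18 = -522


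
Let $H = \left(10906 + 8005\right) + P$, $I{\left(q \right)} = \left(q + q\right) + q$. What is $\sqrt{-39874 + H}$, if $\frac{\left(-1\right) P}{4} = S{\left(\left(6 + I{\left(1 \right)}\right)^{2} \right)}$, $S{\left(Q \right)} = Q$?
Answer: $i \sqrt{21287} \approx 145.9 i$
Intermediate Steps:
$I{\left(q \right)} = 3 q$ ($I{\left(q \right)} = 2 q + q = 3 q$)
$P = -324$ ($P = - 4 \left(6 + 3 \cdot 1\right)^{2} = - 4 \left(6 + 3\right)^{2} = - 4 \cdot 9^{2} = \left(-4\right) 81 = -324$)
$H = 18587$ ($H = \left(10906 + 8005\right) - 324 = 18911 - 324 = 18587$)
$\sqrt{-39874 + H} = \sqrt{-39874 + 18587} = \sqrt{-21287} = i \sqrt{21287}$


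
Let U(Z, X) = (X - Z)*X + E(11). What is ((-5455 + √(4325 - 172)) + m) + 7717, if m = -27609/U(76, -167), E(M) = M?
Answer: 91791495/40592 + √4153 ≈ 2325.8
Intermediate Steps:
U(Z, X) = 11 + X*(X - Z) (U(Z, X) = (X - Z)*X + 11 = X*(X - Z) + 11 = 11 + X*(X - Z))
m = -27609/40592 (m = -27609/(11 + (-167)² - 1*(-167)*76) = -27609/(11 + 27889 + 12692) = -27609/40592 ≈ -0.68016)
((-5455 + √(4325 - 172)) + m) + 7717 = ((-5455 + √(4325 - 172)) - 27609/40592) + 7717 = ((-5455 + √4153) - 27609/40592) + 7717 = (-221456969/40592 + √4153) + 7717 = 91791495/40592 + √4153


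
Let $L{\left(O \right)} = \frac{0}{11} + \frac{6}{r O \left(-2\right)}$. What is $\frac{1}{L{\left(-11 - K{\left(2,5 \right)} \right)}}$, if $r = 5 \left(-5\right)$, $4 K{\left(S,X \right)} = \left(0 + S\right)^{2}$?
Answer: $-100$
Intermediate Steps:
$K{\left(S,X \right)} = \frac{S^{2}}{4}$ ($K{\left(S,X \right)} = \frac{\left(0 + S\right)^{2}}{4} = \frac{S^{2}}{4}$)
$r = -25$
$L{\left(O \right)} = \frac{3}{25 O}$ ($L{\left(O \right)} = \frac{0}{11} + \frac{6}{- 25 O \left(-2\right)} = 0 \cdot \frac{1}{11} + \frac{6}{50 O} = 0 + 6 \frac{1}{50 O} = 0 + \frac{3}{25 O} = \frac{3}{25 O}$)
$\frac{1}{L{\left(-11 - K{\left(2,5 \right)} \right)}} = \frac{1}{\frac{3}{25} \frac{1}{-11 - \frac{2^{2}}{4}}} = \frac{1}{\frac{3}{25} \frac{1}{-11 - \frac{1}{4} \cdot 4}} = \frac{1}{\frac{3}{25} \frac{1}{-11 - 1}} = \frac{1}{\frac{3}{25} \frac{1}{-12}} = \frac{1}{\frac{3}{25} \left(- \frac{1}{12}\right)} = \frac{1}{- \frac{1}{100}} = -100$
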